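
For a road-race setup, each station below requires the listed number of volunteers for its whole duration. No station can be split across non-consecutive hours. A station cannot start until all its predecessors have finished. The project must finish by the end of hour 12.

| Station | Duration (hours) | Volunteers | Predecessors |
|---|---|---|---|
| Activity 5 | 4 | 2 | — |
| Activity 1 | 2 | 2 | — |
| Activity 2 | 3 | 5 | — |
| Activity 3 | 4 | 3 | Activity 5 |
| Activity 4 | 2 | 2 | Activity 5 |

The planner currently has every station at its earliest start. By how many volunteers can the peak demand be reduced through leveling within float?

4

Early-start peak: h1:9  h2:9  h3:7  h4:2  h5:5  h6:5  h7:3  h8:3  h9:0  h10:0  h11:0  h12:0 ⇒ 9.
Leveled (Activity 5@1, Activity 1@1, Activity 2@5, Activity 3@8, Activity 4@8): h1:4  h2:4  h3:2  h4:2  h5:5  h6:5  h7:5  h8:5  h9:5  h10:3  h11:3  h12:0 ⇒ 5.
Reduction 9 − 5 = 4.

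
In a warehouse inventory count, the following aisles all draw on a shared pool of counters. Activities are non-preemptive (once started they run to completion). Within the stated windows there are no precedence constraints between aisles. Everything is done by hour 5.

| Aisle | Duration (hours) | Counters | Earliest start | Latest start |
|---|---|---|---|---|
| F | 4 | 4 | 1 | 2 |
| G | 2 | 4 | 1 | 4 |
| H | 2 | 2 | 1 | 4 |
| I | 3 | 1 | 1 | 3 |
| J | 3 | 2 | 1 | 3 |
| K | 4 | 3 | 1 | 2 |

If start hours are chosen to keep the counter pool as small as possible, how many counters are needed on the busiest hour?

Early-start (F@1, G@1, H@1, I@1, J@1, K@1) gives peak 16: h1:16  h2:16  h3:10  h4:7  h5:0.
Shift H→3, J→3.
Schedule F@1, G@1, H@3, I@1, J@3, K@1: h1:12  h2:12  h3:12  h4:11  h5:2 — peak 12.

12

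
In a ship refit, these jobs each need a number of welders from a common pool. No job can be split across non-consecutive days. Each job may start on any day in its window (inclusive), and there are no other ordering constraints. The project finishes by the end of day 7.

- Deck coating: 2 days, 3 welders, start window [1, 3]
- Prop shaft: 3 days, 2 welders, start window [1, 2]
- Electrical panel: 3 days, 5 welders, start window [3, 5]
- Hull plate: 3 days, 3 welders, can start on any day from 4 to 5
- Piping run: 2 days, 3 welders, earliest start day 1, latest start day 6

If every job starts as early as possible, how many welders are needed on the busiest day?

Early-start schedule: Deck coating@1, Prop shaft@1, Electrical panel@3, Hull plate@4, Piping run@1.
Load per day: day 1: 8, day 2: 8, day 3: 7, day 4: 8, day 5: 8, day 6: 3, day 7: 0.
Peak is 8.

8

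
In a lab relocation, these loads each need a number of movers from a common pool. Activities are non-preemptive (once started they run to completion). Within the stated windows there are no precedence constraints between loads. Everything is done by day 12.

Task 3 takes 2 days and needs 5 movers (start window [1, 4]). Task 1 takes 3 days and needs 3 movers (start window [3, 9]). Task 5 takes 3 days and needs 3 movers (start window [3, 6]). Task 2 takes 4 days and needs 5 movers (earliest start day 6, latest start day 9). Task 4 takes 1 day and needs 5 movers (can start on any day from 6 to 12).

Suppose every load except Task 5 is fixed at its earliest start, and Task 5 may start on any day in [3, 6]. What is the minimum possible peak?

Task 5@3: d1:5  d2:5  d3:6  d4:6  d5:6  d6:10  d7:5  d8:5  d9:5  d10:0  d11:0  d12:0 → peak 10
Task 5@4: d1:5  d2:5  d3:3  d4:6  d5:6  d6:13  d7:5  d8:5  d9:5  d10:0  d11:0  d12:0 → peak 13
Task 5@5: d1:5  d2:5  d3:3  d4:3  d5:6  d6:13  d7:8  d8:5  d9:5  d10:0  d11:0  d12:0 → peak 13
Task 5@6: d1:5  d2:5  d3:3  d4:3  d5:3  d6:13  d7:8  d8:8  d9:5  d10:0  d11:0  d12:0 → peak 13
Best is Task 5@3, peak 10.

10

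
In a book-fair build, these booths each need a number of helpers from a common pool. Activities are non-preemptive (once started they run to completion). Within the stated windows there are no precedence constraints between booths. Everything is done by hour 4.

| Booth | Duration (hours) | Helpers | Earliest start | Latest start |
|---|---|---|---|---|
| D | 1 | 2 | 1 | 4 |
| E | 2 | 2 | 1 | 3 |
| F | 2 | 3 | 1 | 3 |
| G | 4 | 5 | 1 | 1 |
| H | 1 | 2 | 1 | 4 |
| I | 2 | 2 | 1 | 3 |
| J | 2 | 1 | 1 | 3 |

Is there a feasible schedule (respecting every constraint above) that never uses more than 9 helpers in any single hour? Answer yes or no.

no

Total helper-hours = 40; over 4 hours the average is 40/4 > 9, so some hour must exceed 9.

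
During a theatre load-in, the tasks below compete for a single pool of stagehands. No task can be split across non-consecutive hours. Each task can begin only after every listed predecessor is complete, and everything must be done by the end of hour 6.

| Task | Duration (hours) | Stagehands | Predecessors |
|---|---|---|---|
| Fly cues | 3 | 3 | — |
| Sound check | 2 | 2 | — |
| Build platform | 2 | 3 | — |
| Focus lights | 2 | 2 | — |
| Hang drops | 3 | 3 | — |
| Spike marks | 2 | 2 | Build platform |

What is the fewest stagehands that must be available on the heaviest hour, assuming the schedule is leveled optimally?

7

Early-start (Fly cues@1, Sound check@1, Build platform@1, Focus lights@1, Hang drops@1, Spike marks@3) gives peak 13: h1:13  h2:13  h3:8  h4:2  h5:0  h6:0.
Shift Build platform→3, Hang drops→4, Spike marks→5.
Schedule Fly cues@1, Sound check@1, Build platform@3, Focus lights@1, Hang drops@4, Spike marks@5: h1:7  h2:7  h3:6  h4:6  h5:5  h6:5 — peak 7.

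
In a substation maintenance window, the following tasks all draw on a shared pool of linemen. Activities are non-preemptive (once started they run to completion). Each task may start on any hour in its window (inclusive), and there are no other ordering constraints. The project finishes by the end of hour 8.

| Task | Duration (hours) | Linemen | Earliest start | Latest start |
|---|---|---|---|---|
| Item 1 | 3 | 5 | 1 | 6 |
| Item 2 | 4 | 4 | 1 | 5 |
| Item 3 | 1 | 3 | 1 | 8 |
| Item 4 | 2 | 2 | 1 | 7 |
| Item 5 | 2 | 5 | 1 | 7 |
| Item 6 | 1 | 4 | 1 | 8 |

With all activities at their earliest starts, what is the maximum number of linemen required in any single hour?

23

Early-start schedule: Item 1@1, Item 2@1, Item 3@1, Item 4@1, Item 5@1, Item 6@1.
Load per hour: hour 1: 23, hour 2: 16, hour 3: 9, hour 4: 4, hour 5: 0, hour 6: 0, hour 7: 0, hour 8: 0.
Peak is 23.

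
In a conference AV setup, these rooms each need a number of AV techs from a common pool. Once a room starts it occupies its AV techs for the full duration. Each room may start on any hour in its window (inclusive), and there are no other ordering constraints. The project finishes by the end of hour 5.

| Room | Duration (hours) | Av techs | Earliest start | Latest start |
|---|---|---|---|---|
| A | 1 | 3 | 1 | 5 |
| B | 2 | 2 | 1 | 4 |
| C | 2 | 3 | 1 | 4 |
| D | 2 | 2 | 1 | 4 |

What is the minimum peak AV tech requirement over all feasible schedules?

Early-start (A@1, B@1, C@1, D@1) gives peak 10: h1:10  h2:7  h3:0  h4:0  h5:0.
Shift B→2, C→4, D→2.
Schedule A@1, B@2, C@4, D@2: h1:3  h2:4  h3:4  h4:3  h5:3 — peak 4.
Total AV tech-hours = 17 over 5 hours ⇒ peak ≥ ⌈17/5⌉ = 4, so 4 is optimal.

4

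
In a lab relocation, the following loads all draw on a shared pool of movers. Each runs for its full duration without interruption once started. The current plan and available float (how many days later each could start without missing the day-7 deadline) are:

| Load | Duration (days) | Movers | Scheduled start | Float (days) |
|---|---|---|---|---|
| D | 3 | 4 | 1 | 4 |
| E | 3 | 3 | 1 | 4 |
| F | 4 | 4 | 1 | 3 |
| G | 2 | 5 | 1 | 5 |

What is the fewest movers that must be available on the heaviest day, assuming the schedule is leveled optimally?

Early-start (D@1, E@1, F@1, G@1) gives peak 16: d1:16  d2:16  d3:11  d4:4  d5:0  d6:0  d7:0.
Shift E→4, G→5.
Schedule D@1, E@4, F@1, G@5: d1:8  d2:8  d3:8  d4:7  d5:8  d6:8  d7:0 — peak 8.

8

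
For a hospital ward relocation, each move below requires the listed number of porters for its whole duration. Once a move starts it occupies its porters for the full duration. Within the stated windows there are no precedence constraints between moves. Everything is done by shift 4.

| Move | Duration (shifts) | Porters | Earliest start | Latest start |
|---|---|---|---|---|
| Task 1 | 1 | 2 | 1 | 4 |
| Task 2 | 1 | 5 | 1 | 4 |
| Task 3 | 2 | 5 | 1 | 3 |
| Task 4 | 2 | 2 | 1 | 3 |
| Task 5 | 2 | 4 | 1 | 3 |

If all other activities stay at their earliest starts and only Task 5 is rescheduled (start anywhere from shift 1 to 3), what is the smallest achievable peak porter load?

14

Task 5@1: s1:18  s2:11  s3:0  s4:0 → peak 18
Task 5@2: s1:14  s2:11  s3:4  s4:0 → peak 14
Task 5@3: s1:14  s2:7  s3:4  s4:4 → peak 14
Best is Task 5@2, peak 14.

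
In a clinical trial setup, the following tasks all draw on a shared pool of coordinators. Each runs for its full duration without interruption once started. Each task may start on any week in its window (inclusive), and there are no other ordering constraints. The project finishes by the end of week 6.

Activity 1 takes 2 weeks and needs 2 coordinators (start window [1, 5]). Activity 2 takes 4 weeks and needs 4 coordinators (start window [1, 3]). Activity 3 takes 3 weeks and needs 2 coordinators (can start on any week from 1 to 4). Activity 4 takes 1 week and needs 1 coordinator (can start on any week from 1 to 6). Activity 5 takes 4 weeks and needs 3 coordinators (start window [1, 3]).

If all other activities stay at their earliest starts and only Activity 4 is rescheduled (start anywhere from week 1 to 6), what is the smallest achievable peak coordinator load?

11

Activity 4@1: w1:12  w2:11  w3:9  w4:7  w5:0  w6:0 → peak 12
Activity 4@2: w1:11  w2:12  w3:9  w4:7  w5:0  w6:0 → peak 12
Activity 4@3: w1:11  w2:11  w3:10  w4:7  w5:0  w6:0 → peak 11
Activity 4@4: w1:11  w2:11  w3:9  w4:8  w5:0  w6:0 → peak 11
Activity 4@5: w1:11  w2:11  w3:9  w4:7  w5:1  w6:0 → peak 11
Activity 4@6: w1:11  w2:11  w3:9  w4:7  w5:0  w6:1 → peak 11
Best is Activity 4@3, peak 11.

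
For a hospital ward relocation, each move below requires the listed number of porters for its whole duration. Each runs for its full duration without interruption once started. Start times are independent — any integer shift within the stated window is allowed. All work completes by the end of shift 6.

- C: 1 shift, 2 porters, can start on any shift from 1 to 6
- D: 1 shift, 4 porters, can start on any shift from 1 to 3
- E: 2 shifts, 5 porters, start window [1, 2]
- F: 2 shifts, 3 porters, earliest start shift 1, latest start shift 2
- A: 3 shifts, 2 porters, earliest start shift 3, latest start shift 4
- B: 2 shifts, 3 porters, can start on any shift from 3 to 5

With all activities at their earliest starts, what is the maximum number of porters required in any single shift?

14

Early-start schedule: C@1, D@1, E@1, F@1, A@3, B@3.
Load per shift: shift 1: 14, shift 2: 8, shift 3: 5, shift 4: 5, shift 5: 2, shift 6: 0.
Peak is 14.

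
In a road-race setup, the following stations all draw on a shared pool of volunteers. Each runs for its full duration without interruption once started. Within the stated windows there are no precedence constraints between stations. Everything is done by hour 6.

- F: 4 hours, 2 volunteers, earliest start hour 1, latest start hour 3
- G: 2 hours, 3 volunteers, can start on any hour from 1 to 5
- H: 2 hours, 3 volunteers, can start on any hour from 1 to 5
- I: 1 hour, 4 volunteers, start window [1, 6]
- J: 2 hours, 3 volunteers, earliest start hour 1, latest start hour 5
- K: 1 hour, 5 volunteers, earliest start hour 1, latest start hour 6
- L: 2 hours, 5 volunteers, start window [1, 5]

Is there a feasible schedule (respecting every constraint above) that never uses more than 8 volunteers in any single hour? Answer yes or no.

yes

Schedule F@1, G@1, H@1, I@3, J@5, K@4, L@5: h1:8  h2:8  h3:6  h4:7  h5:8  h6:8 — peak 8 ≤ 8.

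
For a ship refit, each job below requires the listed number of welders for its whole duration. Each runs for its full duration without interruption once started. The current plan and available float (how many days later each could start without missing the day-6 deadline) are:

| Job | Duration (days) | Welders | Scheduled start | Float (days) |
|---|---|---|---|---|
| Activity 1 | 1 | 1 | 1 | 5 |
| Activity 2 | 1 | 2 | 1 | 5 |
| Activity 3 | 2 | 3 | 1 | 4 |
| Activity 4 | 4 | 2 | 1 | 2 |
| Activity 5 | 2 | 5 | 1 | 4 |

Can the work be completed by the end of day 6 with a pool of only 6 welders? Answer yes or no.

yes

Schedule Activity 1@1, Activity 2@1, Activity 3@2, Activity 4@1, Activity 5@5: d1:5  d2:5  d3:5  d4:2  d5:5  d6:5 — peak 5 ≤ 6.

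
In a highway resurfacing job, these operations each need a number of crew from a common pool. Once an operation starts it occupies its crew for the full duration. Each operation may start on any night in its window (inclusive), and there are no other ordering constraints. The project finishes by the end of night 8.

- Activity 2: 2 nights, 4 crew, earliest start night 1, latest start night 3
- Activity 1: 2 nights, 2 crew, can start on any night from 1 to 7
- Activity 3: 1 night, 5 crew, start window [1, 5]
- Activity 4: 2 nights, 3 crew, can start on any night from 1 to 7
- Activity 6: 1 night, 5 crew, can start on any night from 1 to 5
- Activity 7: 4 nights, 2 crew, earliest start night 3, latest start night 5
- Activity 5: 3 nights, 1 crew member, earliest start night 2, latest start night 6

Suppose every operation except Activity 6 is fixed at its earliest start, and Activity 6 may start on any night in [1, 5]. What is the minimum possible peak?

Activity 6@1: n1:19  n2:10  n3:3  n4:3  n5:2  n6:2  n7:0  n8:0 → peak 19
Activity 6@2: n1:14  n2:15  n3:3  n4:3  n5:2  n6:2  n7:0  n8:0 → peak 15
Activity 6@3: n1:14  n2:10  n3:8  n4:3  n5:2  n6:2  n7:0  n8:0 → peak 14
Activity 6@4: n1:14  n2:10  n3:3  n4:8  n5:2  n6:2  n7:0  n8:0 → peak 14
Activity 6@5: n1:14  n2:10  n3:3  n4:3  n5:7  n6:2  n7:0  n8:0 → peak 14
Best is Activity 6@3, peak 14.

14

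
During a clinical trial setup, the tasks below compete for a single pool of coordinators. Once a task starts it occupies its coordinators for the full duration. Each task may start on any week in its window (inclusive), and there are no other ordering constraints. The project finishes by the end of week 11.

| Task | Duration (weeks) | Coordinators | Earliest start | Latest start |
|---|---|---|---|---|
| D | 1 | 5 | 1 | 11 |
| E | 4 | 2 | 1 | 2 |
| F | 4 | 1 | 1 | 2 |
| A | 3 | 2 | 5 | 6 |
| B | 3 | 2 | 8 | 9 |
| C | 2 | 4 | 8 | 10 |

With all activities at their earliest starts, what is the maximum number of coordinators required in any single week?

Early-start schedule: D@1, E@1, F@1, A@5, B@8, C@8.
Load per week: week 1: 8, week 2: 3, week 3: 3, week 4: 3, week 5: 2, week 6: 2, week 7: 2, week 8: 6, week 9: 6, week 10: 2, week 11: 0.
Peak is 8.

8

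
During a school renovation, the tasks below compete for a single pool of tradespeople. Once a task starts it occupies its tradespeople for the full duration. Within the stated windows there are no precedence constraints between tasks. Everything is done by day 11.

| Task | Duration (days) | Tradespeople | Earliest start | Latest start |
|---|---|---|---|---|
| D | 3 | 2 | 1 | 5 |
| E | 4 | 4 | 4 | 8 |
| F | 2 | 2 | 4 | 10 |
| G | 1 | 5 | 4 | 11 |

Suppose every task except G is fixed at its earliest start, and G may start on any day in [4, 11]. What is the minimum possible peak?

G@4: d1:2  d2:2  d3:2  d4:11  d5:6  d6:4  d7:4  d8:0  d9:0  d10:0  d11:0 → peak 11
G@5: d1:2  d2:2  d3:2  d4:6  d5:11  d6:4  d7:4  d8:0  d9:0  d10:0  d11:0 → peak 11
G@6: d1:2  d2:2  d3:2  d4:6  d5:6  d6:9  d7:4  d8:0  d9:0  d10:0  d11:0 → peak 9
G@7: d1:2  d2:2  d3:2  d4:6  d5:6  d6:4  d7:9  d8:0  d9:0  d10:0  d11:0 → peak 9
G@8: d1:2  d2:2  d3:2  d4:6  d5:6  d6:4  d7:4  d8:5  d9:0  d10:0  d11:0 → peak 6
G@9: d1:2  d2:2  d3:2  d4:6  d5:6  d6:4  d7:4  d8:0  d9:5  d10:0  d11:0 → peak 6
G@10: d1:2  d2:2  d3:2  d4:6  d5:6  d6:4  d7:4  d8:0  d9:0  d10:5  d11:0 → peak 6
G@11: d1:2  d2:2  d3:2  d4:6  d5:6  d6:4  d7:4  d8:0  d9:0  d10:0  d11:5 → peak 6
Best is G@8, peak 6.

6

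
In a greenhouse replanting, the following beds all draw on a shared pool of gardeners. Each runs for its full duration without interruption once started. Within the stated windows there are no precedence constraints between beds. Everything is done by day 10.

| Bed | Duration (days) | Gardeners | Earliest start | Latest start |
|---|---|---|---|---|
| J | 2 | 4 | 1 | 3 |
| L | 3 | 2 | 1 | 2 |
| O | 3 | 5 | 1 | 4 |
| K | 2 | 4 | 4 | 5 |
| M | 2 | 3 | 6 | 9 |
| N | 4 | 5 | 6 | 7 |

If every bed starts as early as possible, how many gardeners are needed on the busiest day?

11

Early-start schedule: J@1, L@1, O@1, K@4, M@6, N@6.
Load per day: day 1: 11, day 2: 11, day 3: 7, day 4: 4, day 5: 4, day 6: 8, day 7: 8, day 8: 5, day 9: 5, day 10: 0.
Peak is 11.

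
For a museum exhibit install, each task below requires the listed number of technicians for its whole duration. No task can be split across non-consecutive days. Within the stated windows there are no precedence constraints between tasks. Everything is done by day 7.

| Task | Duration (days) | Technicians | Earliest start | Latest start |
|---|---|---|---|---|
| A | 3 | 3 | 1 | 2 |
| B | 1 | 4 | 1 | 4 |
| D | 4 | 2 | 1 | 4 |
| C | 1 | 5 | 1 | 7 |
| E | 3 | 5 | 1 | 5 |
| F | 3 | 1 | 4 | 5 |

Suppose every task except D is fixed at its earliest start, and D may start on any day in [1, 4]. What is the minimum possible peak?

17

D@1: d1:19  d2:10  d3:10  d4:3  d5:1  d6:1  d7:0 → peak 19
D@2: d1:17  d2:10  d3:10  d4:3  d5:3  d6:1  d7:0 → peak 17
D@3: d1:17  d2:8  d3:10  d4:3  d5:3  d6:3  d7:0 → peak 17
D@4: d1:17  d2:8  d3:8  d4:3  d5:3  d6:3  d7:2 → peak 17
Best is D@2, peak 17.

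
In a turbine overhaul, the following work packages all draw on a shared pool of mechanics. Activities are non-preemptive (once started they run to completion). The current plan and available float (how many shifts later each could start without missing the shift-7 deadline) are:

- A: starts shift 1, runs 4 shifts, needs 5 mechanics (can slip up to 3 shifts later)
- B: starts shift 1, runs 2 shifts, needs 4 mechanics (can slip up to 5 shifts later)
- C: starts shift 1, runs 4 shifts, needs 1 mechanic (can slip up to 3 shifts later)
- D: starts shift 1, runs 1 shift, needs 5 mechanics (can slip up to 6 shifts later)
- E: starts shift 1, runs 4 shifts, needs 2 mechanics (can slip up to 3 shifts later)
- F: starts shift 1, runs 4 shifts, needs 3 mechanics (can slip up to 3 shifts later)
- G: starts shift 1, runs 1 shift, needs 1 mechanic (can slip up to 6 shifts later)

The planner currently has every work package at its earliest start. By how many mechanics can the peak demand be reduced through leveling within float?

10

Early-start peak: s1:21  s2:15  s3:11  s4:11  s5:0  s6:0  s7:0 ⇒ 21.
Leveled (A@1, B@1, C@1, D@3, E@4, F@4, G@1): s1:11  s2:10  s3:11  s4:11  s5:5  s6:5  s7:5 ⇒ 11.
Reduction 21 − 11 = 10.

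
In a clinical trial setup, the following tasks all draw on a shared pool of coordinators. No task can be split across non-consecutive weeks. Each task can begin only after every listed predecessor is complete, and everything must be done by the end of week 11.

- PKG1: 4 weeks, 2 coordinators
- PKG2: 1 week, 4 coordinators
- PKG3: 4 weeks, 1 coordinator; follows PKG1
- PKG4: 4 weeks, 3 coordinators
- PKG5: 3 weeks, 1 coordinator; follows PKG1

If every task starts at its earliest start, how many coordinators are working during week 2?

5

At early start, week 2 has: PKG1, PKG4.
Demand: 2 + 3 = 5.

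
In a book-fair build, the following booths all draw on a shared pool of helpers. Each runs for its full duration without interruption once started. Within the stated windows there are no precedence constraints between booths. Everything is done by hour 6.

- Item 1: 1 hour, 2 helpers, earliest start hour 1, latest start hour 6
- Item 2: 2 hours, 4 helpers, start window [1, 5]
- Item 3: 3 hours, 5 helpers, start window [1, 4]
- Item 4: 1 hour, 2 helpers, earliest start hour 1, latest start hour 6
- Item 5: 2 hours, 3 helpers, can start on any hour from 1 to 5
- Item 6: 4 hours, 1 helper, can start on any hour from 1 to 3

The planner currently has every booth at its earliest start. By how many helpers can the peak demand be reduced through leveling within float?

Early-start peak: h1:17  h2:13  h3:6  h4:1  h5:0  h6:0 ⇒ 17.
Leveled (Item 1@1, Item 2@1, Item 3@4, Item 4@3, Item 5@2, Item 6@3): h1:6  h2:7  h3:6  h4:6  h5:6  h6:6 ⇒ 7.
Reduction 17 − 7 = 10.

10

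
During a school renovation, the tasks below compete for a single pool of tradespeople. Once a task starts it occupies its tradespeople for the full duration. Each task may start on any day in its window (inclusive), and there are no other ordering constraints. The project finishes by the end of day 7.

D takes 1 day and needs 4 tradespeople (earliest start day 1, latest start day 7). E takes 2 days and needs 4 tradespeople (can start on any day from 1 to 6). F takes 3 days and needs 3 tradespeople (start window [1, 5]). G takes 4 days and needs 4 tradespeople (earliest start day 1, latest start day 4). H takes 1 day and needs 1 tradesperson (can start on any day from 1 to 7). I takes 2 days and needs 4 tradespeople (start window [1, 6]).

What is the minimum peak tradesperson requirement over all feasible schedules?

8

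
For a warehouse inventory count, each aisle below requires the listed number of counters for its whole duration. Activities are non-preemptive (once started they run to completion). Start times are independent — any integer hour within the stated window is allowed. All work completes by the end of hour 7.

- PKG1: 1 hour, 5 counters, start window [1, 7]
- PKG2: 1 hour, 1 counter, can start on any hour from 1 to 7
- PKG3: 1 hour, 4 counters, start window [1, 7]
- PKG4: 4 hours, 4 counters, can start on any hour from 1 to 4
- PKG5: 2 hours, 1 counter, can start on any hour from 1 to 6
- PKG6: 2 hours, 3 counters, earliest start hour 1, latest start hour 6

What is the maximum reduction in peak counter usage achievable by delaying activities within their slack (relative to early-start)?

Early-start peak: h1:18  h2:8  h3:4  h4:4  h5:0  h6:0  h7:0 ⇒ 18.
Leveled (PKG1@1, PKG2@1, PKG3@2, PKG4@3, PKG5@1, PKG6@3): h1:7  h2:5  h3:7  h4:7  h5:4  h6:4  h7:0 ⇒ 7.
Reduction 18 − 7 = 11.

11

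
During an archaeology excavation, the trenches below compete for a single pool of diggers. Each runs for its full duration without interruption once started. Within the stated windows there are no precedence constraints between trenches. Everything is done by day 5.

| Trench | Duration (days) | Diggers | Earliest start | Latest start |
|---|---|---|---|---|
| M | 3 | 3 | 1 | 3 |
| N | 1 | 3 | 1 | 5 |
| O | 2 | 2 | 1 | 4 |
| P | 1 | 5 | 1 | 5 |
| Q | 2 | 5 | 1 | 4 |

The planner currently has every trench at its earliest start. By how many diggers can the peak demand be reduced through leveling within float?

10

Early-start peak: d1:18  d2:10  d3:3  d4:0  d5:0 ⇒ 18.
Leveled (M@1, N@1, O@1, P@3, Q@4): d1:8  d2:5  d3:8  d4:5  d5:5 ⇒ 8.
Reduction 18 − 8 = 10.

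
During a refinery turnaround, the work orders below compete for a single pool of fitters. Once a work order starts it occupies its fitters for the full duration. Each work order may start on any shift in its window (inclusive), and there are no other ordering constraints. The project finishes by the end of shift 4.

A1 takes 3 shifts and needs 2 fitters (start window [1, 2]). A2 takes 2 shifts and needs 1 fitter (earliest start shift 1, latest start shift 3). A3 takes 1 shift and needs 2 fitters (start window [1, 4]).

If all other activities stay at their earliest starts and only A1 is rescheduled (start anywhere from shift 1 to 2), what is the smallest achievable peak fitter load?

3

A1@1: s1:5  s2:3  s3:2  s4:0 → peak 5
A1@2: s1:3  s2:3  s3:2  s4:2 → peak 3
Best is A1@2, peak 3.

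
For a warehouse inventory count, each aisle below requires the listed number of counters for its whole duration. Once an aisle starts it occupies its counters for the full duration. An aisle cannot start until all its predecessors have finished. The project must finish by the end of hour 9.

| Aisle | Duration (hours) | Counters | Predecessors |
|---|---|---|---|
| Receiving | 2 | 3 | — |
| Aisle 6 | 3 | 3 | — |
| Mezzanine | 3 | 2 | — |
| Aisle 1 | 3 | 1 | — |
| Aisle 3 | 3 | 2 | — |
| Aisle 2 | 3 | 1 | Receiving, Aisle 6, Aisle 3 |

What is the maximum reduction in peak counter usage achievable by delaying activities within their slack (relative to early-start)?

Early-start peak: h1:11  h2:11  h3:8  h4:1  h5:1  h6:1  h7:0  h8:0  h9:0 ⇒ 11.
Leveled (Receiving@1, Aisle 6@3, Mezzanine@1, Aisle 1@6, Aisle 3@4, Aisle 2@7): h1:5  h2:5  h3:5  h4:5  h5:5  h6:3  h7:2  h8:2  h9:1 ⇒ 5.
Reduction 11 − 5 = 6.

6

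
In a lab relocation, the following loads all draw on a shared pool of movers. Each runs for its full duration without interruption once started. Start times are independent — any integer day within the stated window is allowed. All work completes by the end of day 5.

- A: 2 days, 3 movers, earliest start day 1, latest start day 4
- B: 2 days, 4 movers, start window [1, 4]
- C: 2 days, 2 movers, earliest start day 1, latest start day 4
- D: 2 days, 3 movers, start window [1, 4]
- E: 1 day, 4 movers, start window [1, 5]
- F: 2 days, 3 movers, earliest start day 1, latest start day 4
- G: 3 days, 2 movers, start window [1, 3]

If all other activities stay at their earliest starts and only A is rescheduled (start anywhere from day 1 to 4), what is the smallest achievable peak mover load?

A@1: d1:21  d2:17  d3:2  d4:0  d5:0 → peak 21
A@2: d1:18  d2:17  d3:5  d4:0  d5:0 → peak 18
A@3: d1:18  d2:14  d3:5  d4:3  d5:0 → peak 18
A@4: d1:18  d2:14  d3:2  d4:3  d5:3 → peak 18
Best is A@2, peak 18.

18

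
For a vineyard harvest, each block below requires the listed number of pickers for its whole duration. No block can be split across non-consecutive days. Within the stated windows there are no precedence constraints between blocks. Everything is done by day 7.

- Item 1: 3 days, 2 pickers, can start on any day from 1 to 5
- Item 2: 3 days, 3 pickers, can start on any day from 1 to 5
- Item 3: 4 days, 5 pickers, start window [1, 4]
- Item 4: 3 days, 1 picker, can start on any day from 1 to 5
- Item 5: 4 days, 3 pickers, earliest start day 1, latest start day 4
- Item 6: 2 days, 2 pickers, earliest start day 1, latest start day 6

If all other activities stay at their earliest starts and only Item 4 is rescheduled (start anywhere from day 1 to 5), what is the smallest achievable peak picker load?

Item 4@1: d1:16  d2:16  d3:14  d4:8  d5:0  d6:0  d7:0 → peak 16
Item 4@2: d1:15  d2:16  d3:14  d4:9  d5:0  d6:0  d7:0 → peak 16
Item 4@3: d1:15  d2:15  d3:14  d4:9  d5:1  d6:0  d7:0 → peak 15
Item 4@4: d1:15  d2:15  d3:13  d4:9  d5:1  d6:1  d7:0 → peak 15
Item 4@5: d1:15  d2:15  d3:13  d4:8  d5:1  d6:1  d7:1 → peak 15
Best is Item 4@3, peak 15.

15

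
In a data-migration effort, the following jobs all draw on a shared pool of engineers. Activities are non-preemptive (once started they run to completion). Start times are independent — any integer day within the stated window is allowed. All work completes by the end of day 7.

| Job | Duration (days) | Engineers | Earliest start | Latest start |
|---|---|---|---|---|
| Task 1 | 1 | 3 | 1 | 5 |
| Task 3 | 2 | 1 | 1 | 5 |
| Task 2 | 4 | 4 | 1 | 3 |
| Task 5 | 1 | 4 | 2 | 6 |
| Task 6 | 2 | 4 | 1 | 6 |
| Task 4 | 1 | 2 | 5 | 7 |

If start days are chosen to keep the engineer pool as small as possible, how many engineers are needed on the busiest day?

Early-start (Task 1@1, Task 3@1, Task 2@1, Task 5@2, Task 6@1, Task 4@5) gives peak 13: d1:12  d2:13  d3:4  d4:4  d5:2  d6:0  d7:0.
Shift Task 3→2, Task 5→5, Task 6→6.
Schedule Task 1@1, Task 3@2, Task 2@1, Task 5@5, Task 6@6, Task 4@5: d1:7  d2:5  d3:5  d4:4  d5:6  d6:4  d7:4 — peak 7.

7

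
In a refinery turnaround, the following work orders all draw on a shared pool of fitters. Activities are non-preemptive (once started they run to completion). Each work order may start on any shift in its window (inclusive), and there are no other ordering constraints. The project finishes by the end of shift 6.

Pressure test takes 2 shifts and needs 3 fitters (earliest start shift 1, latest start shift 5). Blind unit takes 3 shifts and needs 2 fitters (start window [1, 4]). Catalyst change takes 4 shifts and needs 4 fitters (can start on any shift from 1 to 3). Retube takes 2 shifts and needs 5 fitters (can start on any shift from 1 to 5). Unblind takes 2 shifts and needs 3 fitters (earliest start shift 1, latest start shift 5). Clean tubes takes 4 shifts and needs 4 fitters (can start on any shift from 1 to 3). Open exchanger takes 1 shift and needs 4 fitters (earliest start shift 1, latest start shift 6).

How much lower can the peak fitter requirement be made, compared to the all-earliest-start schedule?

Early-start peak: s1:25  s2:21  s3:10  s4:8  s5:0  s6:0 ⇒ 25.
Leveled (Pressure test@1, Blind unit@4, Catalyst change@1, Retube@5, Unblind@2, Clean tubes@3, Open exchanger@1): s1:11  s2:10  s3:11  s4:10  s5:11  s6:11 ⇒ 11.
Reduction 25 − 11 = 14.

14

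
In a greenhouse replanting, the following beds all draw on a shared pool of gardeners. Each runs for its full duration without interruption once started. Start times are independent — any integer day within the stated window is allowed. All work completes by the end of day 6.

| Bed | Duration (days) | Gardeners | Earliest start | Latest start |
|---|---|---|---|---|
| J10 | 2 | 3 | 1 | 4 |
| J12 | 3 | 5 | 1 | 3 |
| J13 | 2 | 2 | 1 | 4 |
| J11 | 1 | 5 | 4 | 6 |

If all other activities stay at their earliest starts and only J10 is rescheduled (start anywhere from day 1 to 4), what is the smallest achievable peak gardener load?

8

J10@1: d1:10  d2:10  d3:5  d4:5  d5:0  d6:0 → peak 10
J10@2: d1:7  d2:10  d3:8  d4:5  d5:0  d6:0 → peak 10
J10@3: d1:7  d2:7  d3:8  d4:8  d5:0  d6:0 → peak 8
J10@4: d1:7  d2:7  d3:5  d4:8  d5:3  d6:0 → peak 8
Best is J10@3, peak 8.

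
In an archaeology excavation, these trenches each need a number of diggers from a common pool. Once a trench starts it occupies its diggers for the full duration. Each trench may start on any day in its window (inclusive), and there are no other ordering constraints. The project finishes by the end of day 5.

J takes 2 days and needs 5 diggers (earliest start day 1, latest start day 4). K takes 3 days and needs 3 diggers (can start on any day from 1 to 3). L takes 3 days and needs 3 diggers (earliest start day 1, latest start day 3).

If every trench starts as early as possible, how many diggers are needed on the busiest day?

11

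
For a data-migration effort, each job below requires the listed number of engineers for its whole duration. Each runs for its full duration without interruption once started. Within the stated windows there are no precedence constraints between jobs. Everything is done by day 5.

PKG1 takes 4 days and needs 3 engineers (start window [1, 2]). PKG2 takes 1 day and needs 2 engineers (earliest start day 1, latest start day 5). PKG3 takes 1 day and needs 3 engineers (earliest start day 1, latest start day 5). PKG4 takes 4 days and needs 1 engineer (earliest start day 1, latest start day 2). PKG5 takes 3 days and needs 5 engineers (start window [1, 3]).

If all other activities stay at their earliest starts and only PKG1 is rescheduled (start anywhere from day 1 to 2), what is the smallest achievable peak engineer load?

11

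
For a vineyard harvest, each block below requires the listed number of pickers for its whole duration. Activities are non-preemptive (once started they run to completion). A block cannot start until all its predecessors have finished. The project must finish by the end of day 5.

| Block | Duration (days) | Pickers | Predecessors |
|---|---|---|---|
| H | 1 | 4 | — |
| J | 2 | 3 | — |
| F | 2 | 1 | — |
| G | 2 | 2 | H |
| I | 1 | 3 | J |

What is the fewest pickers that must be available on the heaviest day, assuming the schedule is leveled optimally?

Early-start (H@1, J@1, F@1, G@2, I@3) gives peak 8: d1:8  d2:6  d3:5  d4:0  d5:0.
Shift J→2, G→3, I→4.
Schedule H@1, J@2, F@1, G@3, I@4: d1:5  d2:4  d3:5  d4:5  d5:0 — peak 5.

5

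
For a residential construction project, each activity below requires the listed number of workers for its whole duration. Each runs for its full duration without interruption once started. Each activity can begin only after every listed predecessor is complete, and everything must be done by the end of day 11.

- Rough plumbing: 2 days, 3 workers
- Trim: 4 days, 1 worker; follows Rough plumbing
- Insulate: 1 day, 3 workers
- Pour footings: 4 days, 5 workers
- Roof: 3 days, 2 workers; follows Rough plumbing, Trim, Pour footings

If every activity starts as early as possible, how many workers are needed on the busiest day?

11

Early-start schedule: Rough plumbing@1, Trim@3, Insulate@1, Pour footings@1, Roof@7.
Load per day: day 1: 11, day 2: 8, day 3: 6, day 4: 6, day 5: 1, day 6: 1, day 7: 2, day 8: 2, day 9: 2, day 10: 0, day 11: 0.
Peak is 11.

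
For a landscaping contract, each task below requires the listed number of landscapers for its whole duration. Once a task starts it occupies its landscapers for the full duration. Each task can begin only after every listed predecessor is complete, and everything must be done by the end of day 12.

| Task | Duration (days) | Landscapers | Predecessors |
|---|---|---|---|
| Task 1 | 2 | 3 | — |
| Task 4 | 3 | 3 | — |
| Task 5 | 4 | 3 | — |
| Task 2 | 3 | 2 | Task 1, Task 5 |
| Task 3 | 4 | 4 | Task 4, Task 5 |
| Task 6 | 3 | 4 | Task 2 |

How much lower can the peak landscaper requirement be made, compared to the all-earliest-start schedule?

3

Early-start peak: d1:9  d2:9  d3:6  d4:3  d5:6  d6:6  d7:6  d8:8  d9:4  d10:4  d11:0  d12:0 ⇒ 9.
Leveled (Task 1@1, Task 4@3, Task 5@1, Task 2@5, Task 3@6, Task 6@10): d1:6  d2:6  d3:6  d4:6  d5:5  d6:6  d7:6  d8:4  d9:4  d10:4  d11:4  d12:4 ⇒ 6.
Reduction 9 − 6 = 3.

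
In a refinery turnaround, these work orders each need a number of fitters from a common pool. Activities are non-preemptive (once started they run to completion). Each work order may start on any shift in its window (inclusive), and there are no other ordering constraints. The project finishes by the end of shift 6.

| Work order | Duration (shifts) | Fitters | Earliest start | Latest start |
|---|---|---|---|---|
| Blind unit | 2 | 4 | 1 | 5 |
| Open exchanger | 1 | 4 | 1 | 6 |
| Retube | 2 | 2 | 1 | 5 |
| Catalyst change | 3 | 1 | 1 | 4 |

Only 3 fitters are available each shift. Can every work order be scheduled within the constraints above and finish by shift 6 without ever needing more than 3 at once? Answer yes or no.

no

Total fitter-shifts = 19; over 6 shifts the average is 19/6 > 3, so some shift must exceed 3.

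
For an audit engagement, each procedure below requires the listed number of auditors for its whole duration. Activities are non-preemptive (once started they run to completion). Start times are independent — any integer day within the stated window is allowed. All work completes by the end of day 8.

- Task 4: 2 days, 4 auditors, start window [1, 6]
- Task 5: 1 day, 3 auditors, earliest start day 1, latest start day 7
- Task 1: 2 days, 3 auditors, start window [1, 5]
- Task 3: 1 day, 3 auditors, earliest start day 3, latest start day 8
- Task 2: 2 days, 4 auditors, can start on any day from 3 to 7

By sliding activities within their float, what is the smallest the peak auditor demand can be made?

4

Early-start (Task 4@1, Task 5@1, Task 1@1, Task 3@3, Task 2@3) gives peak 10: d1:10  d2:7  d3:7  d4:4  d5:0  d6:0  d7:0  d8:0.
Shift Task 5→3, Task 1→4, Task 3→6, Task 2→7.
Schedule Task 4@1, Task 5@3, Task 1@4, Task 3@6, Task 2@7: d1:4  d2:4  d3:3  d4:3  d5:3  d6:3  d7:4  d8:4 — peak 4.
Total auditor-days = 28 over 8 days ⇒ peak ≥ ⌈28/8⌉ = 4, so 4 is optimal.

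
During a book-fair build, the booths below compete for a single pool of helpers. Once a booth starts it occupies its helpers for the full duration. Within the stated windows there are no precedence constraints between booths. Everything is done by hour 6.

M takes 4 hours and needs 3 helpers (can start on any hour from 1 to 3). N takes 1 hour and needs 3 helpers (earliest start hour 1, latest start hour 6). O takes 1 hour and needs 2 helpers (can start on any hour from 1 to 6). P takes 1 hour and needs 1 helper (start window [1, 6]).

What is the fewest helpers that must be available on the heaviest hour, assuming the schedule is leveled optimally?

Early-start (M@1, N@1, O@1, P@1) gives peak 9: h1:9  h2:3  h3:3  h4:3  h5:0  h6:0.
Shift N→5, O→6, P→6.
Schedule M@1, N@5, O@6, P@6: h1:3  h2:3  h3:3  h4:3  h5:3  h6:3 — peak 3.
Total helper-hours = 18 over 6 hours ⇒ peak ≥ ⌈18/6⌉ = 3, so 3 is optimal.

3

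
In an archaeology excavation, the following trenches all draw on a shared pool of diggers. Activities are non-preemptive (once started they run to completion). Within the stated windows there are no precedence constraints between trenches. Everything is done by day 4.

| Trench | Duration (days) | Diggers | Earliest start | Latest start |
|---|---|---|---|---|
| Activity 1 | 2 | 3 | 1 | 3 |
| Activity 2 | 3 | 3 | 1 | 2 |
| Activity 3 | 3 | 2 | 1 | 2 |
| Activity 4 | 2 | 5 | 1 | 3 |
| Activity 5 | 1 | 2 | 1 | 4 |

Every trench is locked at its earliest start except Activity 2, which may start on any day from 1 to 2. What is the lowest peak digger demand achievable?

13

Activity 2@1: d1:15  d2:13  d3:5  d4:0 → peak 15
Activity 2@2: d1:12  d2:13  d3:5  d4:3 → peak 13
Best is Activity 2@2, peak 13.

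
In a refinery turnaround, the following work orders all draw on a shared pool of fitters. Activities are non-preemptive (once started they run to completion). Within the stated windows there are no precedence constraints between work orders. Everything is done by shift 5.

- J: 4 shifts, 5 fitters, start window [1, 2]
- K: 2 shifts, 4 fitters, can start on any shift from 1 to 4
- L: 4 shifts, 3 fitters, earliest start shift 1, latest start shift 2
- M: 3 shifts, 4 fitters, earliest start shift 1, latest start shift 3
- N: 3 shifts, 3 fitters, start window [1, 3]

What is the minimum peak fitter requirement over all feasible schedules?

15

Early-start (J@1, K@1, L@1, M@1, N@1) gives peak 19: s1:19  s2:19  s3:15  s4:8  s5:0.
Shift M→3.
Schedule J@1, K@1, L@1, M@3, N@1: s1:15  s2:15  s3:15  s4:12  s5:4 — peak 15.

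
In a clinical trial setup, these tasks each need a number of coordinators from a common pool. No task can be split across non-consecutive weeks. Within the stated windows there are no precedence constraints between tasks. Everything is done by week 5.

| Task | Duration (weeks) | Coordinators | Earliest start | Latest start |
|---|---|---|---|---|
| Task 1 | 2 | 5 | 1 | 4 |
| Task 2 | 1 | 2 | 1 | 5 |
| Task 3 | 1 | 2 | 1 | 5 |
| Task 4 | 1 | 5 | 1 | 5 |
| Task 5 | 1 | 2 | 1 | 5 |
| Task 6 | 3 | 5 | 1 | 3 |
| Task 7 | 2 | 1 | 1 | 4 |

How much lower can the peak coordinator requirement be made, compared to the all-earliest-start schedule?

12

Early-start peak: w1:22  w2:11  w3:5  w4:0  w5:0 ⇒ 22.
Leveled (Task 1@1, Task 2@1, Task 3@1, Task 4@2, Task 5@3, Task 6@3, Task 7@3): w1:9  w2:10  w3:8  w4:6  w5:5 ⇒ 10.
Reduction 22 − 10 = 12.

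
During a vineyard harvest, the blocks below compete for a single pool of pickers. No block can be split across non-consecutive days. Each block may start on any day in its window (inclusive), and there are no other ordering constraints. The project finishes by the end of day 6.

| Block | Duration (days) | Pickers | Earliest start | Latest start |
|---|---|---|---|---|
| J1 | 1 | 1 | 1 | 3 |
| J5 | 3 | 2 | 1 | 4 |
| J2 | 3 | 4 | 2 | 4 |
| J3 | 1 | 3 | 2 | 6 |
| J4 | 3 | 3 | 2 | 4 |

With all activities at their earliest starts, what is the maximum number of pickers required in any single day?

Early-start schedule: J1@1, J5@1, J2@2, J3@2, J4@2.
Load per day: day 1: 3, day 2: 12, day 3: 9, day 4: 7, day 5: 0, day 6: 0.
Peak is 12.

12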